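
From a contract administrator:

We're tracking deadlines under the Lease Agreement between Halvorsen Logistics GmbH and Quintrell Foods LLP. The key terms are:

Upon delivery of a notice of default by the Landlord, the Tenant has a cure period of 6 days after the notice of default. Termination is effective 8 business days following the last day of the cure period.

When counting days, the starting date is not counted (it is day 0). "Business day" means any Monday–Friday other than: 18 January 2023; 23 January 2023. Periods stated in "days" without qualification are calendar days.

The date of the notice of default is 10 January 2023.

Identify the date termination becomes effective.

The last day of the cure period: 10 January 2023 + 6 days = 16 January 2023.
From Monday, 16 January 2023, 8 business days (Jan 17, Jan 19, Jan 20, Jan 24, Jan 25, Jan 26, Jan 27, Jan 30, skipping weekends and the listed holidays on Jan 18, Jan 23) brings us to Monday, 30 January 2023, which is the date termination becomes effective.

30 January 2023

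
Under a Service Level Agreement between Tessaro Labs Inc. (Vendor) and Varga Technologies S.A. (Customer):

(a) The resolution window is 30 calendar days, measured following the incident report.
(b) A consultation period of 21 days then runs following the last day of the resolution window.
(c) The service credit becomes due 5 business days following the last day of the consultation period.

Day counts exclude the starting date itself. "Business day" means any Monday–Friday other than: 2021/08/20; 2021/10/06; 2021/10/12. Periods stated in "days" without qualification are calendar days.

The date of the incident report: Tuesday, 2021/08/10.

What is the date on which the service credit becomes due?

The last day of the resolution window: 30 calendar days after 2021/08/10 is 2021/09/09.
Adding 21 calendar days to 2021/09/09 gives 2021/09/30, which is the last day of the consultation period.
The date on which the service credit becomes due: 5 business days after Thursday, 2021/09/30, skipping weekends and the listed holiday on Oct 6 — Oct 1, Oct 4, Oct 5, Oct 7, Oct 8 — lands on Friday, 2021/10/08.

2021/10/08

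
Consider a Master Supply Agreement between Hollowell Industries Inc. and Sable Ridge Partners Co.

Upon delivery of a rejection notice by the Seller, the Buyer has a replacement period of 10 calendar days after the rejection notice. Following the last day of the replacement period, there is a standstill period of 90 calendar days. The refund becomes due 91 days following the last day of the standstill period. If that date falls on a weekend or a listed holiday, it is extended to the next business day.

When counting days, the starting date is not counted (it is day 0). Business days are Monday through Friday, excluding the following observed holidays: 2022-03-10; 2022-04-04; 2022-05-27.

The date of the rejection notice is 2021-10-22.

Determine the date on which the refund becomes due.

The last day of the replacement period: 10 calendar days after 2021-10-22 is 2021-11-01.
The last day of the standstill period: 90 calendar days after 2021-11-01 is 2022-01-30.
The date on which the refund becomes due: 91 calendar days after 2022-01-30 is 2022-05-01. That falls on a Sunday, so it rolls to the next business day, Monday, 2022-05-02.

2022-05-02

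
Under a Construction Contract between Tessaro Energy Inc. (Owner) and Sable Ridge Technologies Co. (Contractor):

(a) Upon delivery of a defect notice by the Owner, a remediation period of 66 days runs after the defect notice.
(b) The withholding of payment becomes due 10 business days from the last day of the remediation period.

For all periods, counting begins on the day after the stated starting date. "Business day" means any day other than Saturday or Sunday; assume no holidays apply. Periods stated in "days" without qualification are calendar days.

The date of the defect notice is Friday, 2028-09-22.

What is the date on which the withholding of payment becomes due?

Adding 66 calendar days to 2028-09-22 gives 2028-11-27, which is the last day of the remediation period.
The date on which the withholding of payment becomes due: 10 business days after Monday, 2028-11-27, skipping weekends — Nov 28, Nov 29, Nov 30, Dec 1, Dec 4, Dec 5, Dec 6, Dec 7, Dec 8, Dec 11 — lands on Monday, 2028-12-11.

2028-12-11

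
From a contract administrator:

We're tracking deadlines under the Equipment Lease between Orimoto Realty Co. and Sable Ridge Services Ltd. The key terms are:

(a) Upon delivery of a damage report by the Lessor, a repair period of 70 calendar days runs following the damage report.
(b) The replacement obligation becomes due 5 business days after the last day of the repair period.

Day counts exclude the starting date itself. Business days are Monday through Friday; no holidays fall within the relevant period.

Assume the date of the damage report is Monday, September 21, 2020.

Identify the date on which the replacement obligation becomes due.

The last day of the repair period: September 21, 2020 + 70 days = November 30, 2020.
From Monday, November 30, 2020, 5 business days (Dec 1, Dec 2, Dec 3, Dec 4, Dec 7, skipping weekends) brings us to Monday, December 7, 2020, which is the date on which the replacement obligation becomes due.

December 7, 2020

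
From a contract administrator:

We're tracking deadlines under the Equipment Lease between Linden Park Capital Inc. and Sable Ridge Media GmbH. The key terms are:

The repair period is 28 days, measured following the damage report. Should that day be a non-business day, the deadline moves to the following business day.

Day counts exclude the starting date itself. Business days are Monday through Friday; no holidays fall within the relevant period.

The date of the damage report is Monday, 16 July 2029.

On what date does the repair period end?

13 August 2029

The last day of the repair period: 16 July 2029 + 28 days = 13 August 2029. 13 August 2029 is a Monday, so no roll-forward applies.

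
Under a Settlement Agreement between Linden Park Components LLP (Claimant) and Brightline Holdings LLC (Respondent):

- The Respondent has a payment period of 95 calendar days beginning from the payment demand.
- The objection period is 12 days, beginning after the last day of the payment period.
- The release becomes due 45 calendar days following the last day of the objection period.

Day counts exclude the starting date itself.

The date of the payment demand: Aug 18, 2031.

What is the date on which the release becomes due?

Jan 17, 2032

The last day of the payment period: Aug 18, 2031 + 95 days = Nov 21, 2031.
Adding 12 calendar days to Nov 21, 2031 gives Dec 3, 2031, which is the last day of the objection period.
The date on which the release becomes due: 45 calendar days after Dec 3, 2031 is Jan 17, 2032.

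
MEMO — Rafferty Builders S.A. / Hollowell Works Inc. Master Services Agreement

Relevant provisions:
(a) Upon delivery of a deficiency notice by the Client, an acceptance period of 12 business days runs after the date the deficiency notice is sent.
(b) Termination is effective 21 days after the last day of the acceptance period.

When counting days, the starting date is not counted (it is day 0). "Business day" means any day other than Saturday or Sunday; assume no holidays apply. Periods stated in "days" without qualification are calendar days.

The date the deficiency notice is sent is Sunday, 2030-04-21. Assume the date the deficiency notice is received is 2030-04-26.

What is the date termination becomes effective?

From Sunday, 2030-04-21, 12 business days (Apr 22, Apr 23, Apr 24, Apr 25, …, May 3, May 6, May 7, skipping weekends) brings us to Tuesday, 2030-05-07, which is the last day of the acceptance period.
The date termination becomes effective: 2030-05-07 + 21 days = 2030-05-28.

2030-05-28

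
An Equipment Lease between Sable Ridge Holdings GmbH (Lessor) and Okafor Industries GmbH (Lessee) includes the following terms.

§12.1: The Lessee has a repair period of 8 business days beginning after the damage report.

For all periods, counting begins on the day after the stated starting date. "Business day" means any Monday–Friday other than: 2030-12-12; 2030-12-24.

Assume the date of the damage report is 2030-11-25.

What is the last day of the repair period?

The last day of the repair period: counting 8 business days from Monday, 2030-11-25 (Nov 26, Nov 27, Nov 28, Nov 29, Dec 2, Dec 3, Dec 4, Dec 5, skipping weekends) reaches Thursday, 2030-12-05.

2030-12-05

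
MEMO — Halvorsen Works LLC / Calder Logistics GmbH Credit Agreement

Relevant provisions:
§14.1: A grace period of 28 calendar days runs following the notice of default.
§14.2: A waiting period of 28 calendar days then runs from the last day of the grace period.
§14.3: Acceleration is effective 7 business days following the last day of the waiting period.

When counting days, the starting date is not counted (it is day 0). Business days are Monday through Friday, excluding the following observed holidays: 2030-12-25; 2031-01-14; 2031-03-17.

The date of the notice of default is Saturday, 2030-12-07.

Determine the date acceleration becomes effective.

2031-02-11

Adding 28 calendar days to 2030-12-07 gives 2031-01-04, which is the last day of the grace period.
Adding 28 calendar days to 2031-01-04 gives 2031-02-01, which is the last day of the waiting period.
From Saturday, 2031-02-01, 7 business days (Feb 3, Feb 4, Feb 5, Feb 6, Feb 7, Feb 10, Feb 11, skipping weekends) brings us to Tuesday, 2031-02-11, which is the date acceleration becomes effective.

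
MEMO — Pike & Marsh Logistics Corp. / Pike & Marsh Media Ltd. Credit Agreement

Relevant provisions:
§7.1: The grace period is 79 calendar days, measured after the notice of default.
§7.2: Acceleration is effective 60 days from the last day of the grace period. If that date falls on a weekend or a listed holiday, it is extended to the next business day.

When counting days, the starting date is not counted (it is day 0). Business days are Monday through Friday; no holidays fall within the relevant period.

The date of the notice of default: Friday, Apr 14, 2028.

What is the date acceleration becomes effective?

Aug 31, 2028

The last day of the grace period: Apr 14, 2028 + 79 days = Jul 2, 2028.
Adding 60 calendar days to Jul 2, 2028 gives Aug 31, 2028, which is the date acceleration becomes effective. Aug 31, 2028 is a Thursday, so no roll-forward applies.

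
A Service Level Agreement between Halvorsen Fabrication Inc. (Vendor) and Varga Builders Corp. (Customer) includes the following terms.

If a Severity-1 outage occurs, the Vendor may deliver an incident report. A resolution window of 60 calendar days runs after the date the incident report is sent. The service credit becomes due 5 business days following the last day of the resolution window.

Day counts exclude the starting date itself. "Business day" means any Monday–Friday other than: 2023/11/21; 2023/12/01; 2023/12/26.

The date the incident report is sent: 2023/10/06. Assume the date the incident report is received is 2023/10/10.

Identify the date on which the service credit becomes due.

Adding 60 calendar days to 2023/10/06 gives 2023/12/05, which is the last day of the resolution window.
From Tuesday, 2023/12/05, 5 business days (Dec 6, Dec 7, Dec 8, Dec 11, Dec 12, skipping weekends) brings us to Tuesday, 2023/12/12, which is the date on which the service credit becomes due.

2023/12/12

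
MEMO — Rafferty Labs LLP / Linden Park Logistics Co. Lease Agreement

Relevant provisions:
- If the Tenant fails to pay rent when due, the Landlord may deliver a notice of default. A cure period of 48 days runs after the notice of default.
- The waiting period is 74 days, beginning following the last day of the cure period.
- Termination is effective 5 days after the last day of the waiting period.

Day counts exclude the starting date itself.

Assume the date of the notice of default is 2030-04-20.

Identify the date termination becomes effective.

2030-08-25

The last day of the cure period: 48 calendar days after 2030-04-20 is 2030-06-07.
Adding 74 calendar days to 2030-06-07 gives 2030-08-20, which is the last day of the waiting period.
Adding 5 calendar days to 2030-08-20 gives 2030-08-25, which is the date termination becomes effective.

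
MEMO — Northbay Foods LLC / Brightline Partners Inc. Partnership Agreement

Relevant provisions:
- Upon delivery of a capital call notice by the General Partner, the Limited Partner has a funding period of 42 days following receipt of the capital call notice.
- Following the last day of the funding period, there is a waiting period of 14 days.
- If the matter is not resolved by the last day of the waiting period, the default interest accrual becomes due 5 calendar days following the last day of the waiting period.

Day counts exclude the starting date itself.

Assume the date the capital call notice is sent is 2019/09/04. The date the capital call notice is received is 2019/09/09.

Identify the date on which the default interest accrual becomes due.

2019/11/09

The last day of the funding period: 2019/09/09 + 42 days = 2019/10/21.
Adding 14 calendar days to 2019/10/21 gives 2019/11/04, which is the last day of the waiting period.
The date on which the default interest accrual becomes due: 5 calendar days after 2019/11/04 is 2019/11/09.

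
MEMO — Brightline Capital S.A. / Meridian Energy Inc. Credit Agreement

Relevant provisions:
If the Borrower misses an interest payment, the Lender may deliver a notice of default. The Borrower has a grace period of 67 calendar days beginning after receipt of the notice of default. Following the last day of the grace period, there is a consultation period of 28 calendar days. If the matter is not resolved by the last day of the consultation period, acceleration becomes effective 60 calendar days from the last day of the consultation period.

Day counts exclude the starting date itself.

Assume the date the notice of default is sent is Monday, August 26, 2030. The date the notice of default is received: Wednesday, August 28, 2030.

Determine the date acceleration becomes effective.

January 30, 2031

Adding 67 calendar days to August 28, 2030 gives November 3, 2030, which is the last day of the grace period.
The last day of the consultation period: November 3, 2030 + 28 days = December 1, 2030.
Adding 60 calendar days to December 1, 2030 gives January 30, 2031, which is the date acceleration becomes effective.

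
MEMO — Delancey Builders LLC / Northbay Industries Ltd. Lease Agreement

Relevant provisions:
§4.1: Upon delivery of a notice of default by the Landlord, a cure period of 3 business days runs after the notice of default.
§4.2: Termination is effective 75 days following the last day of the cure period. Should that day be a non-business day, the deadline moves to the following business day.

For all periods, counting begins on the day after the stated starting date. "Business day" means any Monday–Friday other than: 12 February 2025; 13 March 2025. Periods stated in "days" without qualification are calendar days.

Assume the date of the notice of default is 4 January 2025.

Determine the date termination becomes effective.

The last day of the cure period: counting 3 business days from Saturday, 4 January 2025 (Jan 6, Jan 7, Jan 8, skipping weekends) reaches Wednesday, 8 January 2025.
The date termination becomes effective: 75 calendar days after 8 January 2025 is 24 March 2025. 24 March 2025 is a Monday and is not a listed holiday, so no roll-forward applies.

24 March 2025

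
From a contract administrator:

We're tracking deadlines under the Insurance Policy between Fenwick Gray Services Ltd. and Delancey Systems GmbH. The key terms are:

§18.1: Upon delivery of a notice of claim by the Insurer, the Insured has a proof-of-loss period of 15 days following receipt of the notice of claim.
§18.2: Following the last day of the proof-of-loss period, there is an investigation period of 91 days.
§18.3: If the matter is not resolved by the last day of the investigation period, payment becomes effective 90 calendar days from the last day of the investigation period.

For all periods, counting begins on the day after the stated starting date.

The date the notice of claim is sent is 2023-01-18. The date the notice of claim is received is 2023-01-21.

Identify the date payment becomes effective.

2023-08-05

The last day of the proof-of-loss period: 15 calendar days after 2023-01-21 is 2023-02-05.
Adding 91 calendar days to 2023-02-05 gives 2023-05-07, which is the last day of the investigation period.
Adding 90 calendar days to 2023-05-07 gives 2023-08-05, which is the date payment becomes effective.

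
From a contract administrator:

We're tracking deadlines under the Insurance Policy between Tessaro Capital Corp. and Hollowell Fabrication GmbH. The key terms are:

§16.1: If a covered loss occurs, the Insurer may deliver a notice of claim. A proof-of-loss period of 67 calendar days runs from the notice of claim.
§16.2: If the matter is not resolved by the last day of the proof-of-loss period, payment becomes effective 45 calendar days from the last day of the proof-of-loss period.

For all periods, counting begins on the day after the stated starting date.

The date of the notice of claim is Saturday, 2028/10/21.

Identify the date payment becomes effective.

Adding 67 calendar days to 2028/10/21 gives 2028/12/27, which is the last day of the proof-of-loss period.
Adding 45 calendar days to 2028/12/27 gives 2029/02/10, which is the date payment becomes effective.

2029/02/10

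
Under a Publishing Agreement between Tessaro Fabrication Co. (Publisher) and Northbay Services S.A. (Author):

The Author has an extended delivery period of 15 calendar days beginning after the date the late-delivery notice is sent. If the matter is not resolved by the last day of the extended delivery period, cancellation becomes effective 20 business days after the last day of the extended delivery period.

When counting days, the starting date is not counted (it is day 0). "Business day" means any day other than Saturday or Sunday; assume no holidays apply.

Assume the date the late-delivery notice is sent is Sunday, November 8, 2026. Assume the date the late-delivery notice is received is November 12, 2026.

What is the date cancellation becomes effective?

The last day of the extended delivery period: 15 calendar days after November 8, 2026 is November 23, 2026.
The date cancellation becomes effective: counting 20 business days from Monday, November 23, 2026 (Nov 24, Nov 25, Nov 26, Nov 27, …, Dec 17, Dec 18, Dec 21, skipping weekends) reaches Monday, December 21, 2026.

December 21, 2026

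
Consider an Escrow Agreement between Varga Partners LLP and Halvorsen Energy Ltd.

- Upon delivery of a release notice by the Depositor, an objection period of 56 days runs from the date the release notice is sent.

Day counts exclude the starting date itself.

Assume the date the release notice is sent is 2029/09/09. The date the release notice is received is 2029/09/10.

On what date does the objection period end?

The last day of the objection period: 56 calendar days after 2029/09/09 is 2029/11/04.

2029/11/04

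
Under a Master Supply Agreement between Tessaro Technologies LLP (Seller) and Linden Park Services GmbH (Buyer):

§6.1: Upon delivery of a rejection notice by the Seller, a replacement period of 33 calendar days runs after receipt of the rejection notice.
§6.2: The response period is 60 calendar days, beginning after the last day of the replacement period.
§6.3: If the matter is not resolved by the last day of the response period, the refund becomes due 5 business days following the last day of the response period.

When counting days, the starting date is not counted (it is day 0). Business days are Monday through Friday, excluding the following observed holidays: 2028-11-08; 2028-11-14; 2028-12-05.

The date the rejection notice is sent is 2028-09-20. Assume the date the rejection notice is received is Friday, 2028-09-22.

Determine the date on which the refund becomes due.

The last day of the replacement period: 33 calendar days after 2028-09-22 is 2028-10-25.
Adding 60 calendar days to 2028-10-25 gives 2028-12-24, which is the last day of the response period.
The date on which the refund becomes due: counting 5 business days from Sunday, 2028-12-24 (Dec 25, Dec 26, Dec 27, Dec 28, Dec 29, skipping weekends) reaches Friday, 2028-12-29.

2028-12-29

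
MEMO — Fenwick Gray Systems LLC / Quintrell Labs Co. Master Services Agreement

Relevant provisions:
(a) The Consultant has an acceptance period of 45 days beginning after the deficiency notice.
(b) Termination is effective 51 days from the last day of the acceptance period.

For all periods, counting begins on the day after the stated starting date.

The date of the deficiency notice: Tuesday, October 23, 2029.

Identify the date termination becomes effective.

January 27, 2030

Adding 45 calendar days to October 23, 2029 gives December 7, 2029, which is the last day of the acceptance period.
Adding 51 calendar days to December 7, 2029 gives January 27, 2030, which is the date termination becomes effective.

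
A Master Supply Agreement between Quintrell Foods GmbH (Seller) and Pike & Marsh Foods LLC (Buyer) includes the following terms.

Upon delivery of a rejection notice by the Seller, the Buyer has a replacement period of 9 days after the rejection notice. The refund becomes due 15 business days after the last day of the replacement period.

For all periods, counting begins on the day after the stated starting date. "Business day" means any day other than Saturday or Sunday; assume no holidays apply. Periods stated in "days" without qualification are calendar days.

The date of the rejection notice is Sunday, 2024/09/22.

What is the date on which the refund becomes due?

The last day of the replacement period: 9 calendar days after 2024/09/22 is 2024/10/01.
The date on which the refund becomes due: 15 business days after Tuesday, 2024/10/01, skipping weekends — Oct 2, Oct 3, Oct 4, Oct 7, …, Oct 18, Oct 21, Oct 22 — lands on Tuesday, 2024/10/22.

2024/10/22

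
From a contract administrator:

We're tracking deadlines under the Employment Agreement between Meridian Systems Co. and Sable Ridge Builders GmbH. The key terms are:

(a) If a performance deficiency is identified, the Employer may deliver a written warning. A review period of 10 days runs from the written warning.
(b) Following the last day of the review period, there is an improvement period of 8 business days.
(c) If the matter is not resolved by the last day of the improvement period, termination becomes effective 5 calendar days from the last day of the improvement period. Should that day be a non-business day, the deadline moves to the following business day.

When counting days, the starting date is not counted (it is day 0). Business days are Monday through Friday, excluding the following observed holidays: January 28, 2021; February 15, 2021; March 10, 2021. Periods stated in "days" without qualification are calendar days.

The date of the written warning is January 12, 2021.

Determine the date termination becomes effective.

February 9, 2021

The last day of the review period: January 12, 2021 + 10 days = January 22, 2021.
The last day of the improvement period: 8 business days after Friday, January 22, 2021, skipping weekends and the listed holiday on Jan 28 — Jan 25, Jan 26, Jan 27, Jan 29, Feb 1, Feb 2, Feb 3, Feb 4 — lands on Thursday, February 4, 2021.
Adding 5 calendar days to February 4, 2021 gives February 9, 2021, which is the date termination becomes effective. February 9, 2021 is a Tuesday and is not a listed holiday, so no roll-forward applies.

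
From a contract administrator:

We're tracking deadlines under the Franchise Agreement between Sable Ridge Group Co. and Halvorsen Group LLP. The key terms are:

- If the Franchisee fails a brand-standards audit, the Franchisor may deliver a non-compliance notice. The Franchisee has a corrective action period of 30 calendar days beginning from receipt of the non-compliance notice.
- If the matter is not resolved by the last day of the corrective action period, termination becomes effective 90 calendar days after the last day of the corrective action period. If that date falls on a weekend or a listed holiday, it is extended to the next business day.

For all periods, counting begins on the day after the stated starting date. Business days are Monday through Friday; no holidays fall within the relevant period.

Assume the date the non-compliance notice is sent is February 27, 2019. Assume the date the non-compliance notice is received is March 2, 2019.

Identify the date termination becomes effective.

July 1, 2019

The last day of the corrective action period: 30 calendar days after March 2, 2019 is April 1, 2019.
Adding 90 calendar days to April 1, 2019 gives June 30, 2019, which is the date termination becomes effective. That falls on a Sunday, so it rolls to the next business day, Monday, July 1, 2019.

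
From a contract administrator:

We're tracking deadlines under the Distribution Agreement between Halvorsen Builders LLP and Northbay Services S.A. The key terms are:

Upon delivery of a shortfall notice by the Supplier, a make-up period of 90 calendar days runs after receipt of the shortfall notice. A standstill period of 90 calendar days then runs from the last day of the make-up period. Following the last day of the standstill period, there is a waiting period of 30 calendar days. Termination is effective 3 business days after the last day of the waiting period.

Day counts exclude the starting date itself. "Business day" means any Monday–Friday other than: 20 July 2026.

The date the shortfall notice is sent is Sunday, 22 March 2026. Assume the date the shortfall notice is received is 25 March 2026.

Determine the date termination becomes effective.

26 October 2026

The last day of the make-up period: 90 calendar days after 25 March 2026 is 23 June 2026.
The last day of the standstill period: 23 June 2026 + 90 days = 21 September 2026.
The last day of the waiting period: 30 calendar days after 21 September 2026 is 21 October 2026.
The date termination becomes effective: 3 business days after Wednesday, 21 October 2026, skipping weekends — Oct 22, Oct 23, Oct 26 — lands on Monday, 26 October 2026.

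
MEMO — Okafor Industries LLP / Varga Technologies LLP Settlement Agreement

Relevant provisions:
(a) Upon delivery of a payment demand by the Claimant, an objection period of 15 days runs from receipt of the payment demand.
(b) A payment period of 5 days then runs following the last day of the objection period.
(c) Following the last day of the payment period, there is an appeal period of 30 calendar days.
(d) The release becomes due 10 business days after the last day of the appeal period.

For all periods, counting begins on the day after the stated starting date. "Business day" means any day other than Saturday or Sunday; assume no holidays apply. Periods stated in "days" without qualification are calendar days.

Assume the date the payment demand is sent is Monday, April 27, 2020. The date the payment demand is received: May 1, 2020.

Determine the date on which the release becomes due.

The last day of the objection period: May 1, 2020 + 15 days = May 16, 2020.
The last day of the payment period: May 16, 2020 + 5 days = May 21, 2020.
The last day of the appeal period: 30 calendar days after May 21, 2020 is June 20, 2020.
The date on which the release becomes due: 10 business days after Saturday, June 20, 2020, skipping weekends — Jun 22, Jun 23, Jun 24, Jun 25, Jun 26, Jun 29, Jun 30, Jul 1, Jul 2, Jul 3 — lands on Friday, July 3, 2020.

July 3, 2020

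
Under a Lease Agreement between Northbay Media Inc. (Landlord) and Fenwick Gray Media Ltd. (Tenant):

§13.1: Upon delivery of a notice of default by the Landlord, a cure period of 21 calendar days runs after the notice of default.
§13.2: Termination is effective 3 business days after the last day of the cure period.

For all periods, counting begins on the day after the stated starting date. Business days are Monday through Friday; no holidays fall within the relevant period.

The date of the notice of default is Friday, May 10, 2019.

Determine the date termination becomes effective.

June 5, 2019

The last day of the cure period: May 10, 2019 + 21 days = May 31, 2019.
From Friday, May 31, 2019, 3 business days (Jun 3, Jun 4, Jun 5, skipping weekends) brings us to Wednesday, June 5, 2019, which is the date termination becomes effective.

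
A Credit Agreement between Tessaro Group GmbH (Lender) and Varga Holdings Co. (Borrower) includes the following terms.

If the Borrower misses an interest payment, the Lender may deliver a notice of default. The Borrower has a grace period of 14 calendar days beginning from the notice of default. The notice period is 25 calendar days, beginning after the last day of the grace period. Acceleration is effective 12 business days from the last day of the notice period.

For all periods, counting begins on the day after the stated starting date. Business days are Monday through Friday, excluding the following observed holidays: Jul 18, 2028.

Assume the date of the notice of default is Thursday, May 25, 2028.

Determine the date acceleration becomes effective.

Jul 20, 2028

Adding 14 calendar days to May 25, 2028 gives Jun 8, 2028, which is the last day of the grace period.
The last day of the notice period: Jun 8, 2028 + 25 days = Jul 3, 2028.
From Monday, Jul 3, 2028, 12 business days (Jul 4, Jul 5, Jul 6, Jul 7, …, Jul 17, Jul 19, Jul 20, skipping weekends and the listed holiday on Jul 18) brings us to Thursday, Jul 20, 2028, which is the date acceleration becomes effective.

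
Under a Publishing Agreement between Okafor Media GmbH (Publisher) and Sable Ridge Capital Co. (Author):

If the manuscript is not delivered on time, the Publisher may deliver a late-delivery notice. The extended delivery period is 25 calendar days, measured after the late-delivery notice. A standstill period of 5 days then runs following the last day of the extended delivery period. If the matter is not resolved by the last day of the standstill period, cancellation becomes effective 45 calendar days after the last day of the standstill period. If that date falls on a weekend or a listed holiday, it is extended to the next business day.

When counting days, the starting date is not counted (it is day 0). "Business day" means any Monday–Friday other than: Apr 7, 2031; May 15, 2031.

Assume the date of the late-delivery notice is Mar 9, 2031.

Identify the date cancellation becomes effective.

Adding 25 calendar days to Mar 9, 2031 gives Apr 3, 2031, which is the last day of the extended delivery period.
The last day of the standstill period: Apr 3, 2031 + 5 days = Apr 8, 2031.
Adding 45 calendar days to Apr 8, 2031 gives May 23, 2031, which is the date cancellation becomes effective. May 23, 2031 is a Friday and is not a listed holiday, so no roll-forward applies.

May 23, 2031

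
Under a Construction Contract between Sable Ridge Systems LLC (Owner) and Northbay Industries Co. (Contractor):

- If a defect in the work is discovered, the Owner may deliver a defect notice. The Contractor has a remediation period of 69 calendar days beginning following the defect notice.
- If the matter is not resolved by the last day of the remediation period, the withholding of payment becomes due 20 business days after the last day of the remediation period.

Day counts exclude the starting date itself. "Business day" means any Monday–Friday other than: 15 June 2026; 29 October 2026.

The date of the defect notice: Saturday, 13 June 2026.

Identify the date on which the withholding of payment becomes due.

18 September 2026

The last day of the remediation period: 13 June 2026 + 69 days = 21 August 2026.
From Friday, 21 August 2026, 20 business days (Aug 24, Aug 25, Aug 26, Aug 27, …, Sep 16, Sep 17, Sep 18, skipping weekends) brings us to Friday, 18 September 2026, which is the date on which the withholding of payment becomes due.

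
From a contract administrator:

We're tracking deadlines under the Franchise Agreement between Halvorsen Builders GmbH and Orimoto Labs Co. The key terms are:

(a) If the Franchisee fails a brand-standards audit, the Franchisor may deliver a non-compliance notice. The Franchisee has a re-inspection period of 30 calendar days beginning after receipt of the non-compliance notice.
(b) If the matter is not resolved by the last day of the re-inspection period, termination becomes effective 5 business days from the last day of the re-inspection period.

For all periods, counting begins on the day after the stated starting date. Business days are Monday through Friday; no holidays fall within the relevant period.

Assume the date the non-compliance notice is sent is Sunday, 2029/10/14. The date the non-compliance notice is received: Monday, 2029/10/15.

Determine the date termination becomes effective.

The last day of the re-inspection period: 30 calendar days after 2029/10/15 is 2029/11/14.
The date termination becomes effective: counting 5 business days from Wednesday, 2029/11/14 (Nov 15, Nov 16, Nov 19, Nov 20, Nov 21, skipping weekends) reaches Wednesday, 2029/11/21.

2029/11/21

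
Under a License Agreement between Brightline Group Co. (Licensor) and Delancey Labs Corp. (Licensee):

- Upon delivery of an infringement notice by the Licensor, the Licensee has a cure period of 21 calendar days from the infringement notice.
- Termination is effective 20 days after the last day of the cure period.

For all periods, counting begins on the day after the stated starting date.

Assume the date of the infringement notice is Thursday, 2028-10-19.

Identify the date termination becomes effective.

The last day of the cure period: 21 calendar days after 2028-10-19 is 2028-11-09.
The date termination becomes effective: 2028-11-09 + 20 days = 2028-11-29.

2028-11-29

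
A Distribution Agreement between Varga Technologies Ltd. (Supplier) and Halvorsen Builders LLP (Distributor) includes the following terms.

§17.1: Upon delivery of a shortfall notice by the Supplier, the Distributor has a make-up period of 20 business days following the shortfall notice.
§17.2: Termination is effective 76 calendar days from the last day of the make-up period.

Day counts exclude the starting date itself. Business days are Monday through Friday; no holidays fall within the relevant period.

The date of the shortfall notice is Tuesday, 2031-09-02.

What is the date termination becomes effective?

2031-12-15

The last day of the make-up period: counting 20 business days from Tuesday, 2031-09-02 (Sep 3, Sep 4, Sep 5, Sep 8, …, Sep 26, Sep 29, Sep 30, skipping weekends) reaches Tuesday, 2031-09-30.
The date termination becomes effective: 76 calendar days after 2031-09-30 is 2031-12-15.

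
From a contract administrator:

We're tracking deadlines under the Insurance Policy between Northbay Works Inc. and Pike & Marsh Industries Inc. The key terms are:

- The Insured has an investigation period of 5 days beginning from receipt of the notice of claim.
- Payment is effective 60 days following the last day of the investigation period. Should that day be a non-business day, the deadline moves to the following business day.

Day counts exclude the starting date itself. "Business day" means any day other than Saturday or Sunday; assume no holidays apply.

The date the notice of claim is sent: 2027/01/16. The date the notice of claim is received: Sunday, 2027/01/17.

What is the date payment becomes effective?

The last day of the investigation period: 5 calendar days after 2027/01/17 is 2027/01/22.
The date payment becomes effective: 2027/01/22 + 60 days = 2027/03/23. 2027/03/23 is a Tuesday, so no roll-forward applies.

2027/03/23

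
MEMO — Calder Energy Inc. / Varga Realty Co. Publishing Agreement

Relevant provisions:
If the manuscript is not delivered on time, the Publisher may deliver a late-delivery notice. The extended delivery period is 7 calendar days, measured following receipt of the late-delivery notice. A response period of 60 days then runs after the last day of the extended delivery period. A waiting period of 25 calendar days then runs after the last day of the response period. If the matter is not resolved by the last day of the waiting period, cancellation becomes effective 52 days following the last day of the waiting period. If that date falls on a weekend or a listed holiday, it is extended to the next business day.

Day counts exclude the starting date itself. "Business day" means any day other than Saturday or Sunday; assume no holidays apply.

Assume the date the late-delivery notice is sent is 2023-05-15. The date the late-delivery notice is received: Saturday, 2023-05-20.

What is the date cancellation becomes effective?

2023-10-11

The last day of the extended delivery period: 7 calendar days after 2023-05-20 is 2023-05-27.
The last day of the response period: 2023-05-27 + 60 days = 2023-07-26.
Adding 25 calendar days to 2023-07-26 gives 2023-08-20, which is the last day of the waiting period.
The date cancellation becomes effective: 52 calendar days after 2023-08-20 is 2023-10-11. 2023-10-11 is a Wednesday, so no roll-forward applies.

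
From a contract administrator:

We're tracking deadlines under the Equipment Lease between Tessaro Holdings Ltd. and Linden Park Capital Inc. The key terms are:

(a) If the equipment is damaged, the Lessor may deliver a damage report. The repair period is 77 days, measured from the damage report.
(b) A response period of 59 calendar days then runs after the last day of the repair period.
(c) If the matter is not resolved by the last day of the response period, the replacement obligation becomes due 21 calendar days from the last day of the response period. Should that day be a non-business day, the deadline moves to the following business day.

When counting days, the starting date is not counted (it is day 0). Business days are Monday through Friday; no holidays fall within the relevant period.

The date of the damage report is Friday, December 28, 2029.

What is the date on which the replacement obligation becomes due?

June 3, 2030

The last day of the repair period: December 28, 2029 + 77 days = March 15, 2030.
Adding 59 calendar days to March 15, 2030 gives May 13, 2030, which is the last day of the response period.
Adding 21 calendar days to May 13, 2030 gives June 3, 2030, which is the date on which the replacement obligation becomes due. June 3, 2030 is a Monday, so no roll-forward applies.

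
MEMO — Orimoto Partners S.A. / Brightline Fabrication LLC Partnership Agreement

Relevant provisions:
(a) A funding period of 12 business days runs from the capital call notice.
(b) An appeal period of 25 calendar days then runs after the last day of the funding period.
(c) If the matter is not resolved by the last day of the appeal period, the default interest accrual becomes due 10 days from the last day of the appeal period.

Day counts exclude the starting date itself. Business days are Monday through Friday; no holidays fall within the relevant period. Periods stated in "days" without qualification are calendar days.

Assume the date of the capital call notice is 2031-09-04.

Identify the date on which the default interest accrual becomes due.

2031-10-27

The last day of the funding period: 12 business days after Thursday, 2031-09-04, skipping weekends — Sep 5, Sep 8, Sep 9, Sep 10, …, Sep 18, Sep 19, Sep 22 — lands on Monday, 2031-09-22.
Adding 25 calendar days to 2031-09-22 gives 2031-10-17, which is the last day of the appeal period.
The date on which the default interest accrual becomes due: 10 calendar days after 2031-10-17 is 2031-10-27.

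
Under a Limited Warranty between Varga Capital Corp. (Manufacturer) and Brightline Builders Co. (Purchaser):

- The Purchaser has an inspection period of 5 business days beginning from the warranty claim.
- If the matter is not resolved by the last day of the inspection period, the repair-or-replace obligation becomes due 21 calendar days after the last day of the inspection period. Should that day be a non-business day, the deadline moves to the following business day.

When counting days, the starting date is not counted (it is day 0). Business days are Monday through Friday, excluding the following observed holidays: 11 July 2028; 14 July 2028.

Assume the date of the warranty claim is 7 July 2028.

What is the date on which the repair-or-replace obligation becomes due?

The last day of the inspection period: 5 business days after Friday, 7 July 2028, skipping weekends and the listed holidays on Jul 11, Jul 14 — Jul 10, Jul 12, Jul 13, Jul 17, Jul 18 — lands on Tuesday, 18 July 2028.
The date on which the repair-or-replace obligation becomes due: 18 July 2028 + 21 days = 8 August 2028. 8 August 2028 is a Tuesday and is not a listed holiday, so no roll-forward applies.

8 August 2028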